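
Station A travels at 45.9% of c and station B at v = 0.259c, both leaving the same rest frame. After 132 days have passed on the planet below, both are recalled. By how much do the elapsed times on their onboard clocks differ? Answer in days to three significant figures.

A: β = 0.459; γ = 1/√(1 − 0.459²) = 1/√0.7893 = 1.126; τ_A = 132/1.126 = 117.3 days.
B: γ = 1/√(1 − 0.259²) = 1/√0.9329 = 1.035; τ_B = 132/1.035 = 127.5 days.

|τ_A − τ_B| = 10.2 days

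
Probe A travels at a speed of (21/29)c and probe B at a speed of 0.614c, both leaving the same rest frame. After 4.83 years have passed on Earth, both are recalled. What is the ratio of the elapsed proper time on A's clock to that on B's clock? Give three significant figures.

τ_A/τ_B = 0.874

A: γ = 1/√(1 − (21/29)²) = 29/20 = 1.450. B: γ = 1/√(1 − 0.614²) = 1/√0.6230 = 1.267.
τ_A/τ_B = γ_B/γ_A = 1.267/1.450 = 0.8737, so τ_A/τ_B = 0.8737.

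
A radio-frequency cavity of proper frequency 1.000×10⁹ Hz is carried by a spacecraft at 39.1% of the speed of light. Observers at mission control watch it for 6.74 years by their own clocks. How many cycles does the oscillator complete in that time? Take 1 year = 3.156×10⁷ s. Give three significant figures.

N = 1.96×10¹⁷

β = 0.391; γ = 1/√(1 − 0.391²) = 1/√0.8471 = 1.086
During 6.74 years of lab time, the oscillator's proper time advances by τ = Δt/γ = 6.74/1.086 = 6.203 years = 1.958×10⁸ s.
N = f × τ = 1.000×10⁹ × 1.958×10⁸ = 1.958×10¹⁷.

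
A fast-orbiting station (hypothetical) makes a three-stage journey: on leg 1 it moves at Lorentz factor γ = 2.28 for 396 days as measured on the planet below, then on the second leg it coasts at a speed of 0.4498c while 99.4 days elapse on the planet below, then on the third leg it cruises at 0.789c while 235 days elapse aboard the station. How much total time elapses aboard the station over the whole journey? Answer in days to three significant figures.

τ = 497 days

Leg 1: γ = 2.28; τ_1 = 396/2.280 = 173.7 days.
Leg 2: γ = 1/√(1 − 0.4498²) = 1/√0.7977 = 1.120; τ_2 = 99.4/1.120 = 88.78 days.
Leg 3: 235 days is already measured aboard the station.
Total: 173.7 + 88.78 + 235.0 days.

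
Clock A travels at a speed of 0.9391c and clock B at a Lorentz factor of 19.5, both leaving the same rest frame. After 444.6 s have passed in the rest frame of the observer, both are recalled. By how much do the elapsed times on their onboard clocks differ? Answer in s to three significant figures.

|τ_A − τ_B| = 130 s

A: γ = 1/√(1 − 0.9391²) = 1/√0.1181 = 2.910; τ_A = 444.6/2.910 = 152.8 s.
B: γ = 19.5; τ_B = 444.6/19.50 = 22.80 s.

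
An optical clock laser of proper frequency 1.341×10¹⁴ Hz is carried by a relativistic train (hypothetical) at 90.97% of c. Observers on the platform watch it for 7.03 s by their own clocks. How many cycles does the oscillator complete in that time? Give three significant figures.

N = 3.91×10¹⁴

β = 0.9097; γ = 1/√(1 − 0.9097²) = 1/√0.1724 = 2.408
During 7.03 s of lab time, the oscillator's proper time advances by τ = Δt/γ = 7.03/2.408 = 2.919 s = 2.919×10⁰ s.
N = f × τ = 1.341×10¹⁴ × 2.919×10⁰ = 3.915×10¹⁴.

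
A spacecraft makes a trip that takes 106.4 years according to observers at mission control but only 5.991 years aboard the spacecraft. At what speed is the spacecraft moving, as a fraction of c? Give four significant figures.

The proper time is measured aboard the spacecraft (both events occur at the spacecraft's location); Δt is measured at mission control. γ = Δt/τ = 106.4/5.991 = 17.76.
β = √(1 − 1/γ²) = √(1 − 0.003170) = √0.9968

v = 0.9984c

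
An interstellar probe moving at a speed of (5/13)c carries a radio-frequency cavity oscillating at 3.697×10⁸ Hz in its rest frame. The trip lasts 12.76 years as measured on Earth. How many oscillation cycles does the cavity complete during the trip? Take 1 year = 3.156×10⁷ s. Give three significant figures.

γ = 1/√(1 − (5/13)²) = 13/12 ≈ 1.083
The oscillator's own cycle count is N = f × τ where τ is the proper time aboard the probe. τ = Δt/γ = 12.76/1.083 = 11.78 years = 3.717×10⁸ s.
N = 3.697×10⁸ × 3.717×10⁸ = 1.374×10¹⁷.

N = 1.37×10¹⁷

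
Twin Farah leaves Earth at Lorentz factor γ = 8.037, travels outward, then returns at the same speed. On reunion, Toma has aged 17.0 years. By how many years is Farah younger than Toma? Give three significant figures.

γ = 8.037
Farah's elapsed proper time: τ = 17.0/8.037 = 2.115 years.
Age gap = Δt − τ = 17.0 − 2.115 years.

Δt − τ = 14.9 years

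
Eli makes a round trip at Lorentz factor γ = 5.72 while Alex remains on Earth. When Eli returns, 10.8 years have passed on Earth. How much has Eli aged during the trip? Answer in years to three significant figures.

γ = 5.72
Eli's clock measures proper time along the trip: τ = Δt/γ = 10.8/5.720 years.

τ = 1.89 years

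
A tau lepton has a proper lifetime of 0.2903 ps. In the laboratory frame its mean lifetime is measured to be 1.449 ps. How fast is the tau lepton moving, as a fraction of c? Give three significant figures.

β = 0.980

γ = Δt/τ₀ = 1.449/0.2903 = 4.991
β = √(1 − 1/γ²) = √(1 − 0.04014) = √0.9599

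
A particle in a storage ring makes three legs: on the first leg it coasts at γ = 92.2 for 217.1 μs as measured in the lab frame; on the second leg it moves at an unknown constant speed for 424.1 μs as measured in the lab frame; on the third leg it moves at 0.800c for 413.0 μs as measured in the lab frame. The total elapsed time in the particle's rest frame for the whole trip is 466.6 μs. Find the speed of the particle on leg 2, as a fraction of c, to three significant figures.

β = 0.860

Leg 1: γ = 92.2; τ_1 = 217.1/92.20 = 2.355 μs.
Leg 2: speed unknown; τ_2 = 424.1/γ_2.
Leg 3: γ = 1/√(1 − 0.800²) = 5/3 ≈ 1.667; τ_3 = 413.0/1.667 = 247.8 μs.
Total proper time: 2.355 + τ_2 + 247.8 = 466.6, so τ_2 = 466.6 − 250.2 = 216.4 μs.
γ_2 = 424.1/216.4 = 1.959; β = √(1 − 1/γ²) = √0.7395.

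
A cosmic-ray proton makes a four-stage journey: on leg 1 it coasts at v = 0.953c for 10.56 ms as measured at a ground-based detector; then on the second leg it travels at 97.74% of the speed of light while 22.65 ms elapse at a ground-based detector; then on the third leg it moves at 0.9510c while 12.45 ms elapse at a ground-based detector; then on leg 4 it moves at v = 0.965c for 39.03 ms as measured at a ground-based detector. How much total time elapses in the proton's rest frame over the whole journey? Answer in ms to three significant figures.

Leg 1: γ = 1/√(1 − 0.953²) = 1/√0.09179 = 3.301; τ_1 = 10.56/3.301 = 3.199 ms.
Leg 2: β = 0.9774; γ = 1/√(1 − 0.9774²) = 1/√0.04469 = 4.730; τ_2 = 22.65/4.730 = 4.788 ms.
Leg 3: γ = 1/√(1 − 0.9510²) = 1/√0.09560 = 3.234; τ_3 = 12.45/3.234 = 3.849 ms.
Leg 4: γ = 1/√(1 − 0.965²) = 1/√0.06878 = 3.813; τ_4 = 39.03/3.813 = 10.24 ms.
Total: 3.199 + 4.788 + 3.849 + 10.24 ms.

τ = 22.1 ms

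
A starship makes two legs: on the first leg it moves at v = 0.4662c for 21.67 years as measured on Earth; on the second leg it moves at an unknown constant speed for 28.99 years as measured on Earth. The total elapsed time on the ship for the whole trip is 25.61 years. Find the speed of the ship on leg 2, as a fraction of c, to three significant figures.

Leg 1: γ = 1/√(1 − 0.4662²) = 1/√0.7827 = 1.130; τ_1 = 21.67/1.130 = 19.17 years.
Leg 2: speed unknown; τ_2 = 28.99/γ_2.
Total proper time: 19.17 + τ_2 = 25.61, so τ_2 = 25.61 − 19.17 = 6.439 years.
γ_2 = 28.99/6.439 = 4.502; β = √(1 − 1/γ²) = √0.9507.

β = 0.975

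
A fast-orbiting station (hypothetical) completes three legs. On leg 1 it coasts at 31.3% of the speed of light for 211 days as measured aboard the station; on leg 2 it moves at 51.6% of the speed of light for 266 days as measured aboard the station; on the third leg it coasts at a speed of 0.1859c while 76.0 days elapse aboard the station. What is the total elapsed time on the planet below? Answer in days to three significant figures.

Leg 1: β = 0.313; γ = 1/√(1 − 0.313²) = 1/√0.9020 = 1.053; Δt_1 = 1.053 × 211 = 222.2 days.
Leg 2: β = 0.516; γ = 1/√(1 − 0.516²) = 1/√0.7337 = 1.167; Δt_2 = 1.167 × 266 = 310.5 days.
Leg 3: γ = 1/√(1 − 0.1859²) = 1/√0.9654 = 1.018; Δt_3 = 1.018 × 76.0 = 77.35 days.
Total: 222.2 + 310.5 + 77.35 days.

Δt = 610 days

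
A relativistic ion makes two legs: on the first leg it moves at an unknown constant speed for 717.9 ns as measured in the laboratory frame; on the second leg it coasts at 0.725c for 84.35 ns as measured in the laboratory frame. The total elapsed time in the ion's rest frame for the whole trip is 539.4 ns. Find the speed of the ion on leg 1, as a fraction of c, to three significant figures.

β = 0.742

Leg 1: speed unknown; τ_1 = 717.9/γ_1.
Leg 2: γ = 1/√(1 − 0.725²) = 1/√0.4744 = 1.452; τ_2 = 84.35/1.452 = 58.10 ns.
Total proper time: τ_1 + 58.10 = 539.4, so τ_1 = 539.4 − 58.10 = 481.3 ns.
γ_1 = 717.9/481.3 = 1.492; β = √(1 − 1/γ²) = √0.5505.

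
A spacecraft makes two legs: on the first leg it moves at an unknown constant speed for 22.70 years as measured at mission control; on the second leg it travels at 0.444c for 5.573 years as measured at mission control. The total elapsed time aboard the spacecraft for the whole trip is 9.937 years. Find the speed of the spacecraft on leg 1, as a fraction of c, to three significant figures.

Leg 1: speed unknown; τ_1 = 22.70/γ_1.
Leg 2: γ = 1/√(1 − 0.444²) = 1/√0.8029 = 1.116; τ_2 = 5.573/1.116 = 4.994 years.
Total proper time: τ_1 + 4.994 = 9.937, so τ_1 = 9.937 − 4.994 = 4.943 years.
γ_1 = 22.70/4.943 = 4.592; β = √(1 − 1/γ²) = √0.9526.

β = 0.976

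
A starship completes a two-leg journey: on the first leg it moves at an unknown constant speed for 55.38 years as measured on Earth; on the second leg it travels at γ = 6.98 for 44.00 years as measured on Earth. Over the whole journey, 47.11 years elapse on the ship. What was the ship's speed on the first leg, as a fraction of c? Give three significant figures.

β = 0.676

Leg 1: speed unknown; τ_1 = 55.38/γ_1.
Leg 2: γ = 6.98; τ_2 = 44.00/6.980 = 6.304 years.
Total proper time: τ_1 + 6.304 = 47.11, so τ_1 = 47.11 − 6.304 = 40.81 years.
γ_1 = 55.38/40.81 = 1.357; β = √(1 − 1/γ²) = √0.4571.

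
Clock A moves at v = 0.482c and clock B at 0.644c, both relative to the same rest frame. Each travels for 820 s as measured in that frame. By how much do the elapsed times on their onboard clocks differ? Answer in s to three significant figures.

A: γ = 1/√(1 − 0.482²) = 1/√0.7677 = 1.141; τ_A = 820/1.141 = 718.5 s.
B: γ = 1/√(1 − 0.644²) = 1/√0.5853 = 1.307; τ_B = 820/1.307 = 627.3 s.

|τ_A − τ_B| = 91.1 s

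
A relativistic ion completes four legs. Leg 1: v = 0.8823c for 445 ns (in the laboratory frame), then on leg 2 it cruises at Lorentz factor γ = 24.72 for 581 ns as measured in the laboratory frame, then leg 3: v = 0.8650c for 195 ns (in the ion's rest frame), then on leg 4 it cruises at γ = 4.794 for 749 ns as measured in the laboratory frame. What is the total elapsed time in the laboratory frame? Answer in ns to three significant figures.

Leg 1: 445 ns is already measured in the laboratory frame.
Leg 2: 581 ns is already measured in the laboratory frame.
Leg 3: γ = 1/√(1 − 0.8650²) = 1/√0.2518 = 1.993; Δt_3 = 1.993 × 195 = 388.6 ns.
Leg 4: 749 ns is already measured in the laboratory frame.
Total: 445.0 + 581.0 + 388.6 + 749.0 ns.

Δt = 2160 ns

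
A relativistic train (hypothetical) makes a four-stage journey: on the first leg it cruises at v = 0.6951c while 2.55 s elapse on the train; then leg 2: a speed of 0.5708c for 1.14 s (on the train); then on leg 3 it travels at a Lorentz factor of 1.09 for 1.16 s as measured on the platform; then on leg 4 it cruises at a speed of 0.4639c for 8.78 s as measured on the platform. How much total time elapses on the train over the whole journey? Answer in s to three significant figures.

Leg 1: 2.55 s is already measured on the train.
Leg 2: 1.14 s is already measured on the train.
Leg 3: γ = 1.09; τ_3 = 1.16/1.090 = 1.064 s.
Leg 4: γ = 1/√(1 − 0.4639²) = 1/√0.7848 = 1.129; τ_4 = 8.78/1.129 = 7.778 s.
Total: 2.550 + 1.140 + 1.064 + 7.778 s.

τ = 12.5 s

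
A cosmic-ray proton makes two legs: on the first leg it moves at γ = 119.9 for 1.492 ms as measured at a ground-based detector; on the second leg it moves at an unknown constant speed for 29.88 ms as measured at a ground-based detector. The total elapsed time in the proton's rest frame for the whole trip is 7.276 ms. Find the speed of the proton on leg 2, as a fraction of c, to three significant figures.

β = 0.970

Leg 1: γ = 119.9; τ_1 = 1.492/119.9 = 0.01244 ms.
Leg 2: speed unknown; τ_2 = 29.88/γ_2.
Total proper time: 0.01244 + τ_2 = 7.276, so τ_2 = 7.276 − 0.01244 = 7.264 ms.
γ_2 = 29.88/7.264 = 4.114; β = √(1 − 1/γ²) = √0.9409.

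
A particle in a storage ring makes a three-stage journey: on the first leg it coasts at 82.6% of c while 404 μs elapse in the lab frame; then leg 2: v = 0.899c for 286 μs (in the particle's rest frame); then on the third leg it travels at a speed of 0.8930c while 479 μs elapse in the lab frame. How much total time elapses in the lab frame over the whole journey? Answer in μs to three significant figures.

Leg 1: 404 μs is already measured in the lab frame.
Leg 2: γ = 1/√(1 − 0.899²) = 1/√0.1918 = 2.283; Δt_2 = 2.283 × 286 = 653.0 μs.
Leg 3: 479 μs is already measured in the lab frame.
Total: 404.0 + 653.0 + 479.0 μs.

Δt = 1540 μs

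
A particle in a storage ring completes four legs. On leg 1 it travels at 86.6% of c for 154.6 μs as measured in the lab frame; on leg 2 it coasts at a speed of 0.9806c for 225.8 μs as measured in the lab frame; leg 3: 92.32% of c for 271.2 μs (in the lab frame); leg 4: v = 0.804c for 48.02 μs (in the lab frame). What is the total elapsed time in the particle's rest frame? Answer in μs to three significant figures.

Leg 1: β = 0.866; γ = 1/√(1 − 0.866²) = 1/√0.2500 = 2.000; τ_1 = 154.6/2.000 = 77.31 μs.
Leg 2: γ = 1/√(1 − 0.9806²) = 1/√0.03842 = 5.102; τ_2 = 225.8/5.102 = 44.26 μs.
Leg 3: β = 0.9232; γ = 1/√(1 − 0.9232²) = 1/√0.1477 = 2.602; τ_3 = 271.2/2.602 = 104.2 μs.
Leg 4: γ = 1/√(1 − 0.804²) = 1/√0.3536 = 1.682; τ_4 = 48.02/1.682 = 28.55 μs.
Total: 77.31 + 44.26 + 104.2 + 28.55 μs.

τ = 254 μs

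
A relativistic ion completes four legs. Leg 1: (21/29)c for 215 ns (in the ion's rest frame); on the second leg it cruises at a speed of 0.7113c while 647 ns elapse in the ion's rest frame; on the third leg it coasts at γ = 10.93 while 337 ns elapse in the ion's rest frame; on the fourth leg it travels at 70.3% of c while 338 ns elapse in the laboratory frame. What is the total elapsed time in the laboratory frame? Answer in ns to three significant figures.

Leg 1: γ = 1/√(1 − (21/29)²) = 29/20 = 1.450; Δt_1 = 1.450 × 215 = 311.8 ns.
Leg 2: γ = 1/√(1 − 0.7113²) = 1/√0.4941 = 1.423; Δt_2 = 1.423 × 647 = 920.5 ns.
Leg 3: γ = 10.93; Δt_3 = 10.93 × 337 = 3683 ns.
Leg 4: 338 ns is already measured in the laboratory frame.
Total: 311.8 + 920.5 + 3683 + 338.0 ns.

Δt = 5250 ns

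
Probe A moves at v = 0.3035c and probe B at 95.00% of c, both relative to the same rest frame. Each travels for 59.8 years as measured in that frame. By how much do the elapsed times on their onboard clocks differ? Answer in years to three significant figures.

|τ_A − τ_B| = 38.3 years

A: γ = 1/√(1 − 0.3035²) = 1/√0.9079 = 1.050; τ_A = 59.8/1.050 = 56.98 years.
B: β = 0.9500; γ = 1/√(1 − 0.9500²) = 1/√0.09750 = 3.203; τ_B = 59.8/3.203 = 18.67 years.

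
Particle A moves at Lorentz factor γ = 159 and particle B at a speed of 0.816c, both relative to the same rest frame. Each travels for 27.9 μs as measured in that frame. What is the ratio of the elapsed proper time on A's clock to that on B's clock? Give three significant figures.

A: γ = 159. B: γ = 1/√(1 − 0.816²) = 1/√0.3341 = 1.730.
τ_A/τ_B = γ_B/γ_A = 1.730/159.0 = 0.01088, so τ_A/τ_B = 0.01088.

τ_A/τ_B = 0.0109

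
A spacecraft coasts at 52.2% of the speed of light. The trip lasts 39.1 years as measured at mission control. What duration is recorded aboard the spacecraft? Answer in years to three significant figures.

β = 0.522; γ = 1/√(1 − 0.522²) = 1/√0.7275 = 1.172
The interval measured at mission control is the dilated one; the clock aboard the spacecraft measures the proper time τ = Δt/γ = 39.1/1.172 years.

τ = 33.4 years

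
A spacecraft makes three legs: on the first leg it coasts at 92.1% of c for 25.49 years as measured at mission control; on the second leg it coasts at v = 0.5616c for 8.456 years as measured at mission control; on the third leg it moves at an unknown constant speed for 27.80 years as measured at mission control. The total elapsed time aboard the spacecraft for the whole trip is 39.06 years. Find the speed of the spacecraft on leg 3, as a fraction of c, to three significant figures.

β = 0.605

Leg 1: β = 0.921; γ = 1/√(1 − 0.921²) = 1/√0.1518 = 2.567; τ_1 = 25.49/2.567 = 9.930 years.
Leg 2: γ = 1/√(1 − 0.5616²) = 1/√0.6846 = 1.209; τ_2 = 8.456/1.209 = 6.997 years.
Leg 3: speed unknown; τ_3 = 27.80/γ_3.
Total proper time: 9.930 + 6.997 + τ_3 = 39.06, so τ_3 = 39.06 − 16.93 = 22.13 years.
γ_3 = 27.80/22.13 = 1.256; β = √(1 − 1/γ²) = √0.3661.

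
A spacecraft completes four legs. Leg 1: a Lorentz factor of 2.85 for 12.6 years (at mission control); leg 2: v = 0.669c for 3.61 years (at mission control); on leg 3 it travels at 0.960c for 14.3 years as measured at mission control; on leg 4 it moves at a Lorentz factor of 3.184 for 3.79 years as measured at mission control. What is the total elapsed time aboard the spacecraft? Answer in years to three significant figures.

Leg 1: γ = 2.85; τ_1 = 12.6/2.850 = 4.421 years.
Leg 2: γ = 1/√(1 − 0.669²) = 1/√0.5524 = 1.345; τ_2 = 3.61/1.345 = 2.683 years.
Leg 3: γ = 1/√(1 − 0.960²) = 25/7 ≈ 3.571; τ_3 = 14.3/3.571 = 4.004 years.
Leg 4: γ = 3.184; τ_4 = 3.79/3.184 = 1.190 years.
Total: 4.421 + 2.683 + 4.004 + 1.190 years.

τ = 12.3 years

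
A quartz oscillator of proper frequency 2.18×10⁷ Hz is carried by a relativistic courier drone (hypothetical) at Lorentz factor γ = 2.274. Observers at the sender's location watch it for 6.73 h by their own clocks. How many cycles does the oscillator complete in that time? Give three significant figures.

γ = 2.274
During 6.73 h of lab time, the oscillator's proper time advances by τ = Δt/γ = 6.73/2.274 = 2.960 h = 1.065×10⁴ s.
N = f × τ = 2.18×10⁷ × 1.065×10⁴ = 2.323×10¹¹.

N = 2.32×10¹¹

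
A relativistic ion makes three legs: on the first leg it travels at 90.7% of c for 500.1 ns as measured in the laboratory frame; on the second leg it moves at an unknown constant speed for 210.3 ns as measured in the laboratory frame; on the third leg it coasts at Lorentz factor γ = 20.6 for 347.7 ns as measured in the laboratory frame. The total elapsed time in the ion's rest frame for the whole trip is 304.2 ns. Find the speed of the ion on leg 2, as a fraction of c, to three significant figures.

Leg 1: β = 0.907; γ = 1/√(1 − 0.907²) = 1/√0.1774 = 2.375; τ_1 = 500.1/2.375 = 210.6 ns.
Leg 2: speed unknown; τ_2 = 210.3/γ_2.
Leg 3: γ = 20.6; τ_3 = 347.7/20.60 = 16.88 ns.
Total proper time: 210.6 + τ_2 + 16.88 = 304.2, so τ_2 = 304.2 − 227.5 = 76.71 ns.
γ_2 = 210.3/76.71 = 2.741; β = √(1 − 1/γ²) = √0.8669.

β = 0.931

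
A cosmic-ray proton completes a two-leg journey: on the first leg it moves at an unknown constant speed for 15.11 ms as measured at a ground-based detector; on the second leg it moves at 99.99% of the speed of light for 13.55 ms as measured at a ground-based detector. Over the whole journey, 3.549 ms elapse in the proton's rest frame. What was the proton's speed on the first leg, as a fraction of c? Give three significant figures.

Leg 1: speed unknown; τ_1 = 15.11/γ_1.
Leg 2: β = 0.9999; γ = 1/√(1 − 0.9999²) = 1/√2.000×10⁻⁴ = 70.71; τ_2 = 13.55/70.71 = 0.1916 ms.
Total proper time: τ_1 + 0.1916 = 3.549, so τ_1 = 3.549 − 0.1916 = 3.357 ms.
γ_1 = 15.11/3.357 = 4.501; β = √(1 − 1/γ²) = √0.9506.

β = 0.975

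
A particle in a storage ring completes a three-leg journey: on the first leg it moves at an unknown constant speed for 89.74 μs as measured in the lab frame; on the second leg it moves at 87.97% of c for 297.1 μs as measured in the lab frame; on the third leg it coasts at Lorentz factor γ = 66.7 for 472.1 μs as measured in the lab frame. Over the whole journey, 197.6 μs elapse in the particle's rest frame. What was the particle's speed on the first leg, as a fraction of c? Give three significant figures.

Leg 1: speed unknown; τ_1 = 89.74/γ_1.
Leg 2: β = 0.8797; γ = 1/√(1 − 0.8797²) = 1/√0.2261 = 2.103; τ_2 = 297.1/2.103 = 141.3 μs.
Leg 3: γ = 66.7; τ_3 = 472.1/66.70 = 7.078 μs.
Total proper time: τ_1 + 141.3 + 7.078 = 197.6, so τ_1 = 197.6 − 148.4 = 49.24 μs.
γ_1 = 89.74/49.24 = 1.822; β = √(1 − 1/γ²) = √0.6989.

β = 0.836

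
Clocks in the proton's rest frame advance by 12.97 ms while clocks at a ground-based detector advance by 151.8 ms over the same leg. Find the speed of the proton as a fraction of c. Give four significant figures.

The proper time is measured in the proton's rest frame (both events occur at the proton's location); Δt is measured at a ground-based detector. γ = Δt/τ = 151.8/12.97 = 11.70.
β = √(1 − 1/γ²) = √(1 − 0.007300) = √0.9927

β = 0.9963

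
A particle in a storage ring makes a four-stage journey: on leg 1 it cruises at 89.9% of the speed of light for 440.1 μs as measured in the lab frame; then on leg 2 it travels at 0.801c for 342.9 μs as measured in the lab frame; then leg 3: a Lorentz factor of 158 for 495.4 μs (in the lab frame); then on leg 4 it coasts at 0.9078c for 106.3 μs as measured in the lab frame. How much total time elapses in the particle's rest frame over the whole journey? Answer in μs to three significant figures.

Leg 1: β = 0.899; γ = 1/√(1 − 0.899²) = 1/√0.1918 = 2.283; τ_1 = 440.1/2.283 = 192.7 μs.
Leg 2: γ = 1/√(1 − 0.801²) = 1/√0.3584 = 1.670; τ_2 = 342.9/1.670 = 205.3 μs.
Leg 3: γ = 158; τ_3 = 495.4/158.0 = 3.135 μs.
Leg 4: γ = 1/√(1 − 0.9078²) = 1/√0.1759 = 2.384; τ_4 = 106.3/2.384 = 44.58 μs.
Total: 192.7 + 205.3 + 3.135 + 44.58 μs.

τ = 446 μs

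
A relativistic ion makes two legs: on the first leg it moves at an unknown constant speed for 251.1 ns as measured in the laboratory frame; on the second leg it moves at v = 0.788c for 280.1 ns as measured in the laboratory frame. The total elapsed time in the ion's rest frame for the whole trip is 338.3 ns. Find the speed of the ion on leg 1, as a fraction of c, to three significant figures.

β = 0.751

Leg 1: speed unknown; τ_1 = 251.1/γ_1.
Leg 2: γ = 1/√(1 − 0.788²) = 1/√0.3791 = 1.624; τ_2 = 280.1/1.624 = 172.5 ns.
Total proper time: τ_1 + 172.5 = 338.3, so τ_1 = 338.3 − 172.5 = 165.8 ns.
γ_1 = 251.1/165.8 = 1.514; β = √(1 − 1/γ²) = √0.5638.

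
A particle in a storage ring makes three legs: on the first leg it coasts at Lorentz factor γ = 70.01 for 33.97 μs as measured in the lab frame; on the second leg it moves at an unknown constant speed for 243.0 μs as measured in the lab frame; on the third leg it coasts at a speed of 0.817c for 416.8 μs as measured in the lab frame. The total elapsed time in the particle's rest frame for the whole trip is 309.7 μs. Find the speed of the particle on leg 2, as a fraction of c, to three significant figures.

Leg 1: γ = 70.01; τ_1 = 33.97/70.01 = 0.4852 μs.
Leg 2: speed unknown; τ_2 = 243.0/γ_2.
Leg 3: γ = 1/√(1 − 0.817²) = 1/√0.3325 = 1.734; τ_3 = 416.8/1.734 = 240.3 μs.
Total proper time: 0.4852 + τ_2 + 240.3 = 309.7, so τ_2 = 309.7 − 240.8 = 68.87 μs.
γ_2 = 243.0/68.87 = 3.528; β = √(1 − 1/γ²) = √0.9197.

β = 0.959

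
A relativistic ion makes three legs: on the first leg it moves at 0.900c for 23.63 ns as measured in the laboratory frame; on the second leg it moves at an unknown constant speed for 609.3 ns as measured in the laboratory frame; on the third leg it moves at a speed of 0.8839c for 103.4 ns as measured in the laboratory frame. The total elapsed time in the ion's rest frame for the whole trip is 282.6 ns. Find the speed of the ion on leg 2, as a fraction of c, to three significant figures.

β = 0.930

Leg 1: γ = 1/√(1 − 0.900²) = 1/√0.1900 = 2.294; τ_1 = 23.63/2.294 = 10.30 ns.
Leg 2: speed unknown; τ_2 = 609.3/γ_2.
Leg 3: γ = 1/√(1 − 0.8839²) = 1/√0.2187 = 2.138; τ_3 = 103.4/2.138 = 48.36 ns.
Total proper time: 10.30 + τ_2 + 48.36 = 282.6, so τ_2 = 282.6 − 58.66 = 223.9 ns.
γ_2 = 609.3/223.9 = 2.721; β = √(1 − 1/γ²) = √0.8649.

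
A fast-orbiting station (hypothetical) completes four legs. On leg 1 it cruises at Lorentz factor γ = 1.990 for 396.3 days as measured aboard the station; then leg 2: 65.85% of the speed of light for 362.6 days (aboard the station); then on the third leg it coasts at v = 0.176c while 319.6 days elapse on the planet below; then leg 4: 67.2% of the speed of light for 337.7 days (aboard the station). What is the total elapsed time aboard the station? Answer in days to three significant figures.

Leg 1: 396.3 days is already measured aboard the station.
Leg 2: 362.6 days is already measured aboard the station.
Leg 3: γ = 1/√(1 − 0.176²) = 1/√0.9690 = 1.016; τ_3 = 319.6/1.016 = 314.6 days.
Leg 4: 337.7 days is already measured aboard the station.
Total: 396.3 + 362.6 + 314.6 + 337.7 days.

τ = 1410 days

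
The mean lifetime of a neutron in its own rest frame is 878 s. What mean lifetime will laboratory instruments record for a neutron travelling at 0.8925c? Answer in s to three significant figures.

Δt = 1950 s

γ = 1/√(1 − 0.8925²) = 1/√0.2034 = 2.217
The rest-frame lifetime is the proper time; the lab measures the dilated interval Δt = γτ₀ = 2.217 × 878 s.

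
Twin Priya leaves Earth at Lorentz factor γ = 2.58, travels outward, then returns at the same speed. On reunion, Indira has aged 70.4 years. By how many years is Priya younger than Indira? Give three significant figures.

Δt − τ = 43.1 years

γ = 2.58
Priya's elapsed proper time: τ = 70.4/2.580 = 27.29 years.
Age gap = Δt − τ = 70.4 − 27.29 years.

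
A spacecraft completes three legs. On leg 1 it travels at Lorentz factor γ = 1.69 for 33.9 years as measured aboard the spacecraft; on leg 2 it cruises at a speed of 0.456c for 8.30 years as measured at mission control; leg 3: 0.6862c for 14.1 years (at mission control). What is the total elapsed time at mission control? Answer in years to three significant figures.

Δt = 79.7 years

Leg 1: γ = 1.69; Δt_1 = 1.690 × 33.9 = 57.29 years.
Leg 2: 8.30 years is already measured at mission control.
Leg 3: 14.1 years is already measured at mission control.
Total: 57.29 + 8.300 + 14.10 years.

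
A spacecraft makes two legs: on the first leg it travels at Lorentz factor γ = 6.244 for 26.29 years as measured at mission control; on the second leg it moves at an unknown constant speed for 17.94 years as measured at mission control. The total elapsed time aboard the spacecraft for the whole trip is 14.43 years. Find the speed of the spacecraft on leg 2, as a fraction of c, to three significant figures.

Leg 1: γ = 6.244; τ_1 = 26.29/6.244 = 4.210 years.
Leg 2: speed unknown; τ_2 = 17.94/γ_2.
Total proper time: 4.210 + τ_2 = 14.43, so τ_2 = 14.43 − 4.210 = 10.22 years.
γ_2 = 17.94/10.22 = 1.755; β = √(1 − 1/γ²) = √0.6755.

β = 0.822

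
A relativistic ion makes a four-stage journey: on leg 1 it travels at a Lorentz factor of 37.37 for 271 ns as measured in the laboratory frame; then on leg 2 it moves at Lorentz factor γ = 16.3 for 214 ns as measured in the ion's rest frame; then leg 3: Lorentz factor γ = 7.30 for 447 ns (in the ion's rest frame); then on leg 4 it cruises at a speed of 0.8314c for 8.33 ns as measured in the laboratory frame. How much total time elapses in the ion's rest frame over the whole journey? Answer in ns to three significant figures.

Leg 1: γ = 37.37; τ_1 = 271/37.37 = 7.252 ns.
Leg 2: 214 ns is already measured in the ion's rest frame.
Leg 3: 447 ns is already measured in the ion's rest frame.
Leg 4: γ = 1/√(1 − 0.8314²) = 1/√0.3088 = 1.800; τ_4 = 8.33/1.800 = 4.629 ns.
Total: 7.252 + 214.0 + 447.0 + 4.629 ns.

τ = 673 ns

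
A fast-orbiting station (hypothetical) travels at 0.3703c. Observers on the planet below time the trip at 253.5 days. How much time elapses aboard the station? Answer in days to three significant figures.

γ = 1/√(1 − 0.3703²) = 1/√0.8629 = 1.077
The interval measured on the planet below is the dilated one; the clock aboard the station measures the proper time τ = Δt/γ = 253.5/1.077 days.

τ = 235 days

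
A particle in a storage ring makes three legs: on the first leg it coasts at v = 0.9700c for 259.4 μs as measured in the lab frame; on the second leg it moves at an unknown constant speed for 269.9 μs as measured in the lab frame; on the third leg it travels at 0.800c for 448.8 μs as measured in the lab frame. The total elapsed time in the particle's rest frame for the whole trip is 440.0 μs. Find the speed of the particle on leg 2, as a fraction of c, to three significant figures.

β = 0.917

Leg 1: γ = 1/√(1 − 0.9700²) = 1/√0.05910 = 4.113; τ_1 = 259.4/4.113 = 63.06 μs.
Leg 2: speed unknown; τ_2 = 269.9/γ_2.
Leg 3: γ = 1/√(1 − 0.800²) = 5/3 ≈ 1.667; τ_3 = 448.8/1.667 = 269.3 μs.
Total proper time: 63.06 + τ_2 + 269.3 = 440.0, so τ_2 = 440.0 − 332.3 = 107.7 μs.
γ_2 = 269.9/107.7 = 2.507; β = √(1 − 1/γ²) = √0.8409.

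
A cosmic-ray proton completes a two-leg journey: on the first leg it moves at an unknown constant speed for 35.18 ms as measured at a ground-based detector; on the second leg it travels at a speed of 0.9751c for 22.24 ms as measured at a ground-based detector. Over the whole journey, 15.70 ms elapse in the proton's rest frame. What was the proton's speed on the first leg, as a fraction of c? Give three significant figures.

β = 0.952

Leg 1: speed unknown; τ_1 = 35.18/γ_1.
Leg 2: γ = 1/√(1 − 0.9751²) = 1/√0.04918 = 4.509; τ_2 = 22.24/4.509 = 4.932 ms.
Total proper time: τ_1 + 4.932 = 15.70, so τ_1 = 15.70 − 4.932 = 10.77 ms.
γ_1 = 35.18/10.77 = 3.267; β = √(1 − 1/γ²) = √0.9063.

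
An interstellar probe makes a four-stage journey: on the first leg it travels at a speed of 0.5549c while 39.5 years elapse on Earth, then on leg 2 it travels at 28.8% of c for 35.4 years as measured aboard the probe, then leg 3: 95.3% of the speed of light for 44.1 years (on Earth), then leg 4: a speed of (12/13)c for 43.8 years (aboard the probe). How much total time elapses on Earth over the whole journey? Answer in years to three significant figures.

Leg 1: 39.5 years is already measured on Earth.
Leg 2: β = 0.288; γ = 1/√(1 − 0.288²) = 1/√0.9171 = 1.044; Δt_2 = 1.044 × 35.4 = 36.97 years.
Leg 3: 44.1 years is already measured on Earth.
Leg 4: γ = 1/√(1 − (12/13)²) = 13/5 = 2.600; Δt_4 = 2.600 × 43.8 = 113.9 years.
Total: 39.50 + 36.97 + 44.10 + 113.9 years.

Δt = 234 years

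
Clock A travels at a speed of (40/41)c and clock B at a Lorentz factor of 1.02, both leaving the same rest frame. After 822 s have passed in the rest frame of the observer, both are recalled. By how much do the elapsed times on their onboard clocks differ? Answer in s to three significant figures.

|τ_A − τ_B| = 625 s

A: γ = 1/√(1 − (40/41)²) = 41/9 ≈ 4.556; τ_A = 822/4.556 = 180.4 s.
B: γ = 1.02; τ_B = 822/1.020 = 805.9 s.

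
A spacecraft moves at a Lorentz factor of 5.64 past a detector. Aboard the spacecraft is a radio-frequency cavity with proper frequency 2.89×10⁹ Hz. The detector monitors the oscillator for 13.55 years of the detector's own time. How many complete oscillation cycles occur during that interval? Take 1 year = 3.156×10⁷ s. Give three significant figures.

N = 2.19×10¹⁷

γ = 5.64
During 13.55 years of lab time, the oscillator's proper time advances by τ = Δt/γ = 13.55/5.640 = 2.402 years = 7.582×10⁷ s.
N = f × τ = 2.89×10⁹ × 7.582×10⁷ = 2.191×10¹⁷.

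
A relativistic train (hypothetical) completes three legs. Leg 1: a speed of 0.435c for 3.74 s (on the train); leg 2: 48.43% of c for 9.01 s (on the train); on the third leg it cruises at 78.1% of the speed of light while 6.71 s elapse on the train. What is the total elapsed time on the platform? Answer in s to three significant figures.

Leg 1: γ = 1/√(1 − 0.435²) = 1/√0.8108 = 1.111; Δt_1 = 1.111 × 3.74 = 4.154 s.
Leg 2: β = 0.4843; γ = 1/√(1 − 0.4843²) = 1/√0.7655 = 1.143; Δt_2 = 1.143 × 9.01 = 10.30 s.
Leg 3: β = 0.781; γ = 1/√(1 − 0.781²) = 1/√0.3900 = 1.601; Δt_3 = 1.601 × 6.71 = 10.74 s.
Total: 4.154 + 10.30 + 10.74 s.

Δt = 25.2 s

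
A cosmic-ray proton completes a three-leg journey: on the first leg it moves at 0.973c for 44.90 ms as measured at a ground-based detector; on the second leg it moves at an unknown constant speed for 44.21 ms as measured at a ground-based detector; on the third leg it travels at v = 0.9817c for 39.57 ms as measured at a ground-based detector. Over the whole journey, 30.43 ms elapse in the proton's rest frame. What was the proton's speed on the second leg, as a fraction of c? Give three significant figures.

β = 0.959

Leg 1: γ = 1/√(1 − 0.973²) = 1/√0.05327 = 4.333; τ_1 = 44.90/4.333 = 10.36 ms.
Leg 2: speed unknown; τ_2 = 44.21/γ_2.
Leg 3: γ = 1/√(1 − 0.9817²) = 1/√0.03627 = 5.251; τ_3 = 39.57/5.251 = 7.535 ms.
Total proper time: 10.36 + τ_2 + 7.535 = 30.43, so τ_2 = 30.43 − 17.90 = 12.53 ms.
γ_2 = 44.21/12.53 = 3.528; β = √(1 − 1/γ²) = √0.9197.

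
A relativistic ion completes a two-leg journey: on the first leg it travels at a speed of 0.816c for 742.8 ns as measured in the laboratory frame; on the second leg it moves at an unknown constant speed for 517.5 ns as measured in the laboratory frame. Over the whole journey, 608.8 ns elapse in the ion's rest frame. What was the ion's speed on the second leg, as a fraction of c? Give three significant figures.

β = 0.938

Leg 1: γ = 1/√(1 − 0.816²) = 1/√0.3341 = 1.730; τ_1 = 742.8/1.730 = 429.4 ns.
Leg 2: speed unknown; τ_2 = 517.5/γ_2.
Total proper time: 429.4 + τ_2 = 608.8, so τ_2 = 608.8 − 429.4 = 179.4 ns.
γ_2 = 517.5/179.4 = 2.884; β = √(1 − 1/γ²) = √0.8798.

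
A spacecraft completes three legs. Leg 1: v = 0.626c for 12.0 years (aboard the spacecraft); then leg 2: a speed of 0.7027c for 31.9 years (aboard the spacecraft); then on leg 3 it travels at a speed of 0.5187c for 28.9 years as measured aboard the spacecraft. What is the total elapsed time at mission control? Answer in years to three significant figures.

Δt = 94.0 years

Leg 1: γ = 1/√(1 − 0.626²) = 1/√0.6081 = 1.282; Δt_1 = 1.282 × 12.0 = 15.39 years.
Leg 2: γ = 1/√(1 − 0.7027²) = 1/√0.5062 = 1.406; Δt_2 = 1.406 × 31.9 = 44.84 years.
Leg 3: γ = 1/√(1 − 0.5187²) = 1/√0.7310 = 1.170; Δt_3 = 1.170 × 28.9 = 33.80 years.
Total: 15.39 + 44.84 + 33.80 years.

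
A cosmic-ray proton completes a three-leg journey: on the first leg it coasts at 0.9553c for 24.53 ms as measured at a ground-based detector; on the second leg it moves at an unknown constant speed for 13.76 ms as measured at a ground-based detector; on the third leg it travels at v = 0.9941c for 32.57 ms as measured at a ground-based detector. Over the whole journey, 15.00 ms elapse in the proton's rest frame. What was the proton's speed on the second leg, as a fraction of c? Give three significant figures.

β = 0.952

Leg 1: γ = 1/√(1 − 0.9553²) = 1/√0.08740 = 3.383; τ_1 = 24.53/3.383 = 7.252 ms.
Leg 2: speed unknown; τ_2 = 13.76/γ_2.
Leg 3: γ = 1/√(1 − 0.9941²) = 1/√0.01177 = 9.219; τ_3 = 32.57/9.219 = 3.533 ms.
Total proper time: 7.252 + τ_2 + 3.533 = 15.00, so τ_2 = 15.00 − 10.78 = 4.215 ms.
γ_2 = 13.76/4.215 = 3.264; β = √(1 − 1/γ²) = √0.9062.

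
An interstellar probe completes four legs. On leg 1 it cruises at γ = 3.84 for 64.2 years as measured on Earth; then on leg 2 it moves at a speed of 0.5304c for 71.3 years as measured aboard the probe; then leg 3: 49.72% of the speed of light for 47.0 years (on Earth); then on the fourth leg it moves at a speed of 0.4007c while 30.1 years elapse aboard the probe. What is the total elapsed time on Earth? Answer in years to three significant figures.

Leg 1: 64.2 years is already measured on Earth.
Leg 2: γ = 1/√(1 − 0.5304²) = 1/√0.7187 = 1.180; Δt_2 = 1.180 × 71.3 = 84.11 years.
Leg 3: 47.0 years is already measured on Earth.
Leg 4: γ = 1/√(1 − 0.4007²) = 1/√0.8394 = 1.091; Δt_4 = 1.091 × 30.1 = 32.85 years.
Total: 64.20 + 84.11 + 47.00 + 32.85 years.

Δt = 228 years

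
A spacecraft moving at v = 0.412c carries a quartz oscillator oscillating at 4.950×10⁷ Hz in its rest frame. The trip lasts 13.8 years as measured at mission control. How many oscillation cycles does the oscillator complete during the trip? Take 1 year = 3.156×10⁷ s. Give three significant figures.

γ = 1/√(1 − 0.412²) = 1/√0.8303 = 1.097
The oscillator's own cycle count is N = f × τ where τ is the proper time aboard the spacecraft. τ = Δt/γ = 13.8/1.097 = 12.57 years = 3.968×10⁸ s.
N = 4.950×10⁷ × 3.968×10⁸ = 1.964×10¹⁶.

N = 1.96×10¹⁶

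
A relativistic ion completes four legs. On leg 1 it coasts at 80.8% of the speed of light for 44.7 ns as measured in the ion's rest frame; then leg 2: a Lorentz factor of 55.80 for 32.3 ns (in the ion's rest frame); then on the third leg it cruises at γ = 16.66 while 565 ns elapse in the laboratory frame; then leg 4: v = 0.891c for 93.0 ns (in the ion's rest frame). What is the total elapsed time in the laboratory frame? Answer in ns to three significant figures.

Δt = 2650 ns

Leg 1: β = 0.808; γ = 1/√(1 − 0.808²) = 1/√0.3471 = 1.697; Δt_1 = 1.697 × 44.7 = 75.87 ns.
Leg 2: γ = 55.80; Δt_2 = 55.80 × 32.3 = 1802 ns.
Leg 3: 565 ns is already measured in the laboratory frame.
Leg 4: γ = 1/√(1 − 0.891²) = 1/√0.2061 = 2.203; Δt_4 = 2.203 × 93.0 = 204.8 ns.
Total: 75.87 + 1802 + 565.0 + 204.8 ns.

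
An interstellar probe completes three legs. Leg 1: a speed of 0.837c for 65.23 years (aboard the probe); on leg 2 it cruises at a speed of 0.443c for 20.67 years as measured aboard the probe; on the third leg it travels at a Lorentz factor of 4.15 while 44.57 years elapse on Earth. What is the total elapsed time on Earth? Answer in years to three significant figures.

Leg 1: γ = 1/√(1 − 0.837²) = 1/√0.2994 = 1.827; Δt_1 = 1.827 × 65.23 = 119.2 years.
Leg 2: γ = 1/√(1 − 0.443²) = 1/√0.8038 = 1.115; Δt_2 = 1.115 × 20.67 = 23.06 years.
Leg 3: 44.57 years is already measured on Earth.
Total: 119.2 + 23.06 + 44.57 years.

Δt = 187 years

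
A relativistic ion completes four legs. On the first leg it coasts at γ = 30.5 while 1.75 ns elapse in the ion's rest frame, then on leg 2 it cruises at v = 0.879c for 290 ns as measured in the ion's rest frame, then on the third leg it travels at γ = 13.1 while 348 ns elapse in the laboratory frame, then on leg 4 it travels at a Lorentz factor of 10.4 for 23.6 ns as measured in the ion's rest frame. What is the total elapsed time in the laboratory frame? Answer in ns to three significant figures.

Δt = 1260 ns

Leg 1: γ = 30.5; Δt_1 = 30.50 × 1.75 = 53.37 ns.
Leg 2: γ = 1/√(1 − 0.879²) = 1/√0.2274 = 2.097; Δt_2 = 2.097 × 290 = 608.2 ns.
Leg 3: 348 ns is already measured in the laboratory frame.
Leg 4: γ = 10.4; Δt_4 = 10.40 × 23.6 = 245.4 ns.
Total: 53.37 + 608.2 + 348.0 + 245.4 ns.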